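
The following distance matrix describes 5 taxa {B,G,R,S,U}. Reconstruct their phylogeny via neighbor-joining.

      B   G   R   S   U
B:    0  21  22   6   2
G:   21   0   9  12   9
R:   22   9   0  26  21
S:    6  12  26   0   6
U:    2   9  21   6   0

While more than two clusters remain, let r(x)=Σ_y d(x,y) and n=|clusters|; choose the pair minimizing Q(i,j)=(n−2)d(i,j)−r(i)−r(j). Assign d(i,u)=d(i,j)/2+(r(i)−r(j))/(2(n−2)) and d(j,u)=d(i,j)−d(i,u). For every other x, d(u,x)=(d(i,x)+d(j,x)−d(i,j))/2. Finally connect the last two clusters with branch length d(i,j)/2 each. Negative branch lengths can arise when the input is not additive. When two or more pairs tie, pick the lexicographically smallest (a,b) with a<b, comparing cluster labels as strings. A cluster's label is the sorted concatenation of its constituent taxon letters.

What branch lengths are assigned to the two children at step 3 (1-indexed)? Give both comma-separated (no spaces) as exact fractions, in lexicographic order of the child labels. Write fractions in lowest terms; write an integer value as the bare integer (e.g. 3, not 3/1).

13/8,89/8

1. join G+R (d=9, Q=-102) ⇒ GR; edges |G|=0, |R|=9
  updated: d(B,GR)=17, d(GR,S)=29/2, d(GR,U)=21/2
2. join B+S (d=6, Q=-79/2) ⇒ BS; edges |B|=21/8, |S|=27/8
  updated: d(BS,GR)=51/4, d(BS,U)=1
3. join BS+GR (d=51/4, Q=-97/4) ⇒ BGRS; edges |BS|=13/8, |GR|=89/8
  updated: d(BGRS,U)=-5/8
4. join BGRS+U (d=-5/8) ⇒ BGRSU; edges |BGRS|=-5/16, |U|=-5/16
final tree: (((B:21/8,S:27/8):13/8,(G:0,R:9):89/8):-5/16,U:-5/16)
total length: 217/8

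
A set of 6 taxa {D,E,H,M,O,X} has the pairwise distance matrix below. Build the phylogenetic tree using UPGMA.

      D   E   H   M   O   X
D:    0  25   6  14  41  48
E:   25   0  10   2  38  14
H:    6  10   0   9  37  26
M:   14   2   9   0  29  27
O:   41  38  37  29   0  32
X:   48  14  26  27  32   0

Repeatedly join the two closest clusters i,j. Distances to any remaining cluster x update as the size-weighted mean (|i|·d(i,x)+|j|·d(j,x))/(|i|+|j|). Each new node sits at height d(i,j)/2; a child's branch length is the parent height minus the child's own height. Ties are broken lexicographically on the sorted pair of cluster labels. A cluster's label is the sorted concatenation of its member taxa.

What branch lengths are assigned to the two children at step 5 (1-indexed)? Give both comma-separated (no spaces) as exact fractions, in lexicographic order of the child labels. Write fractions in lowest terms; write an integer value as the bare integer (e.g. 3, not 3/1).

1. join E+M (d=2) ⇒ EM; edges |E|=1, |M|=1
  updated: d(D,EM)=39/2, d(EM,H)=19/2, d(EM,O)=67/2, d(EM,X)=41/2
2. join D+H (d=6) ⇒ DH; edges |D|=3, |H|=3
  updated: d(DH,EM)=29/2, d(DH,O)=39, d(DH,X)=37
3. join DH+EM (d=29/2) ⇒ DEHM; edges |DH|=17/4, |EM|=25/4
  updated: d(DEHM,O)=145/4, d(DEHM,X)=115/4
4. join DEHM+X (d=115/4) ⇒ DEHMX; edges |DEHM|=57/8, |X|=115/8
  updated: d(DEHMX,O)=177/5
5. join DEHMX+O (d=177/5) ⇒ DEHMOX; edges |DEHMX|=133/40, |O|=177/10
final tree: ((((D:3,H:3):17/4,(E:1,M:1):25/4):57/8,X:115/8):133/40,O:177/10)
total length: 2441/40

133/40,177/10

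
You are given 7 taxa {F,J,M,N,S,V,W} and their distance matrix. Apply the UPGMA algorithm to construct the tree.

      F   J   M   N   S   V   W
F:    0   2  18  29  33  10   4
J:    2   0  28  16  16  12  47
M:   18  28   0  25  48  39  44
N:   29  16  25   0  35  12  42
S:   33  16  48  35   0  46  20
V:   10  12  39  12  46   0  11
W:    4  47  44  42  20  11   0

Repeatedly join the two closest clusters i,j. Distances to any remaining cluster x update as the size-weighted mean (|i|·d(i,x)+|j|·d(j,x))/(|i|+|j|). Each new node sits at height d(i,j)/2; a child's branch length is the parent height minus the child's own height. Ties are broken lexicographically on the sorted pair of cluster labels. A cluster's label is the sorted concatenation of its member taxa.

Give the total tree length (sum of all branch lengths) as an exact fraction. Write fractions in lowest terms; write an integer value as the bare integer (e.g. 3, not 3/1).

1447/20

step 1: merge (F,J) at d=2; branch lengths F→1, J→1; new cluster FJ
  updated: d(FJ,M)=23, d(FJ,N)=45/2, d(FJ,S)=49/2, d(FJ,V)=11, d(FJ,W)=51/2
step 2: merge (FJ,V) at d=11; branch lengths FJ→9/2, V→11/2; new cluster FJV
  updated: d(FJV,M)=85/3, d(FJV,N)=19, d(FJV,S)=95/3, d(FJV,W)=62/3
step 3: merge (FJV,N) at d=19; branch lengths FJV→4, N→19/2; new cluster FJNV
  updated: d(FJNV,M)=55/2, d(FJNV,S)=65/2, d(FJNV,W)=26
step 4: merge (S,W) at d=20; branch lengths S→10, W→10; new cluster SW
  updated: d(FJNV,SW)=117/4, d(M,SW)=46
step 5: merge (FJNV,M) at d=55/2; branch lengths FJNV→17/4, M→55/4; new cluster FJMNV
  updated: d(FJMNV,SW)=163/5
step 6: merge (FJMNV,SW) at d=163/5; branch lengths FJMNV→51/20, SW→63/10; new cluster FJMNSVW
final tree: (((((F:1,J:1):9/2,V:11/2):4,N:19/2):17/4,M:55/4):51/20,(S:10,W:10):63/10)
total length: 1447/20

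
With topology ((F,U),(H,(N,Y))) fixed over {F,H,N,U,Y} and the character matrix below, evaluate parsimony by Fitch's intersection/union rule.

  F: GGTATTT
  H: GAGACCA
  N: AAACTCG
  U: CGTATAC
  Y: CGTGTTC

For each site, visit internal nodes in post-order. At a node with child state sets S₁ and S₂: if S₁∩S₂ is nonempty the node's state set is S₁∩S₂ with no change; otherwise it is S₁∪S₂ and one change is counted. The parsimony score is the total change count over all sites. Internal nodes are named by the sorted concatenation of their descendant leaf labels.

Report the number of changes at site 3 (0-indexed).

[col 0] FU: children F:{G}, U:{C} ∪→ {C,G}; cost 1
[col 0] NY: children N:{A}, Y:{C} ∪→ {A,C}; cost 1
[col 0] HNY: children H:{G}, NY:{A,C} ∪→ {A,C,G}; cost 1
[col 0] FHNUY: children FU:{C,G}, HNY:{A,C,G} ∩→ {C,G}; cost 0
[col 1] FU: children F:{G}, U:{G} ∩→ {G}; cost 0
[col 1] NY: children N:{A}, Y:{G} ∪→ {A,G}; cost 1
[col 1] HNY: children H:{A}, NY:{A,G} ∩→ {A}; cost 0
[col 1] FHNUY: children FU:{G}, HNY:{A} ∪→ {A,G}; cost 1
[col 2] FU: children F:{T}, U:{T} ∩→ {T}; cost 0
[col 2] NY: children N:{A}, Y:{T} ∪→ {A,T}; cost 1
[col 2] HNY: children H:{G}, NY:{A,T} ∪→ {A,G,T}; cost 1
[col 2] FHNUY: children FU:{T}, HNY:{A,G,T} ∩→ {T}; cost 0
[col 3] FU: children F:{A}, U:{A} ∩→ {A}; cost 0
[col 3] NY: children N:{C}, Y:{G} ∪→ {C,G}; cost 1
[col 3] HNY: children H:{A}, NY:{C,G} ∪→ {A,C,G}; cost 1
[col 3] FHNUY: children FU:{A}, HNY:{A,C,G} ∩→ {A}; cost 0
[col 4] FU: children F:{T}, U:{T} ∩→ {T}; cost 0
[col 4] NY: children N:{T}, Y:{T} ∩→ {T}; cost 0
[col 4] HNY: children H:{C}, NY:{T} ∪→ {C,T}; cost 1
[col 4] FHNUY: children FU:{T}, HNY:{C,T} ∩→ {T}; cost 0
[col 5] FU: children F:{T}, U:{A} ∪→ {A,T}; cost 1
[col 5] NY: children N:{C}, Y:{T} ∪→ {C,T}; cost 1
[col 5] HNY: children H:{C}, NY:{C,T} ∩→ {C}; cost 0
[col 5] FHNUY: children FU:{A,T}, HNY:{C} ∪→ {A,C,T}; cost 1
[col 6] FU: children F:{T}, U:{C} ∪→ {C,T}; cost 1
[col 6] NY: children N:{G}, Y:{C} ∪→ {C,G}; cost 1
[col 6] HNY: children H:{A}, NY:{C,G} ∪→ {A,C,G}; cost 1
[col 6] FHNUY: children FU:{C,T}, HNY:{A,C,G} ∩→ {C}; cost 0
per-site changes: [3, 2, 2, 2, 1, 3, 3]; total = 16

2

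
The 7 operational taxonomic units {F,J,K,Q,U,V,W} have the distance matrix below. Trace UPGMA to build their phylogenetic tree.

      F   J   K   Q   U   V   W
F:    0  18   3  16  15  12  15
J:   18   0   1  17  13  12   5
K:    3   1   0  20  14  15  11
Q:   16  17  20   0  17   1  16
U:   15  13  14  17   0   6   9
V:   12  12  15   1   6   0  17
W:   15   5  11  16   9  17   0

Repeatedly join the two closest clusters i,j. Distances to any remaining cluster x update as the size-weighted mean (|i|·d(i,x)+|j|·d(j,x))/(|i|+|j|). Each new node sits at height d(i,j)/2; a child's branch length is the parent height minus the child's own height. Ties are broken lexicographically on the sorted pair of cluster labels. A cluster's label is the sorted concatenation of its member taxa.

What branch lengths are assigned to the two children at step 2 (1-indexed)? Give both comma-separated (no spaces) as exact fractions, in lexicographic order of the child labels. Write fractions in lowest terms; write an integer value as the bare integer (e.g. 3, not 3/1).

iteration 1: select J,K (d=1); attach at lengths (1/2, 1/2); label the merged cluster JK
  updated: d(F,JK)=21/2, d(JK,Q)=37/2, d(JK,U)=27/2, d(JK,V)=27/2, d(JK,W)=8
iteration 2: select Q,V (d=1); attach at lengths (1/2, 1/2); label the merged cluster QV
  updated: d(F,QV)=14, d(JK,QV)=16, d(QV,U)=23/2, d(QV,W)=33/2
iteration 3: select JK,W (d=8); attach at lengths (7/2, 4); label the merged cluster JKW
  updated: d(F,JKW)=12, d(JKW,QV)=97/6, d(JKW,U)=12
iteration 4: select QV,U (d=23/2); attach at lengths (21/4, 23/4); label the merged cluster QUV
  updated: d(F,QUV)=43/3, d(JKW,QUV)=133/9
iteration 5: select F,JKW (d=12); attach at lengths (6, 2); label the merged cluster FJKW
  updated: d(FJKW,QUV)=44/3
iteration 6: select FJKW,QUV (d=44/3); attach at lengths (4/3, 19/12); label the merged cluster FJKQUVW
final tree: ((F:6,((J:1/2,K:1/2):7/2,W:4):2):4/3,((Q:1/2,V:1/2):21/4,U:23/4):19/12)
total length: 377/12

1/2,1/2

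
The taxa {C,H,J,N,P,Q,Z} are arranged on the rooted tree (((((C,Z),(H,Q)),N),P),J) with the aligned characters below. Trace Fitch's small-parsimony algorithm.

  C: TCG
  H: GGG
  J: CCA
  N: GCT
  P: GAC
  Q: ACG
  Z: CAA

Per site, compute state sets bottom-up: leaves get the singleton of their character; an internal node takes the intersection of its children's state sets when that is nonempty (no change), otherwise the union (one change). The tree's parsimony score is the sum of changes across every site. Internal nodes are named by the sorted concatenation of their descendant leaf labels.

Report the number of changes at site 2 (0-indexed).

[col 0] CZ: children C:{T}, Z:{C} ∪→ {C,T}; cost 1
[col 0] HQ: children H:{G}, Q:{A} ∪→ {A,G}; cost 1
[col 0] CHQZ: children CZ:{C,T}, HQ:{A,G} ∪→ {A,C,G,T}; cost 1
[col 0] CHNQZ: children CHQZ:{A,C,G,T}, N:{G} ∩→ {G}; cost 0
[col 0] CHNPQZ: children CHNQZ:{G}, P:{G} ∩→ {G}; cost 0
[col 0] CHJNPQZ: children CHNPQZ:{G}, J:{C} ∪→ {C,G}; cost 1
[col 1] CZ: children C:{C}, Z:{A} ∪→ {A,C}; cost 1
[col 1] HQ: children H:{G}, Q:{C} ∪→ {C,G}; cost 1
[col 1] CHQZ: children CZ:{A,C}, HQ:{C,G} ∩→ {C}; cost 0
[col 1] CHNQZ: children CHQZ:{C}, N:{C} ∩→ {C}; cost 0
[col 1] CHNPQZ: children CHNQZ:{C}, P:{A} ∪→ {A,C}; cost 1
[col 1] CHJNPQZ: children CHNPQZ:{A,C}, J:{C} ∩→ {C}; cost 0
[col 2] CZ: children C:{G}, Z:{A} ∪→ {A,G}; cost 1
[col 2] HQ: children H:{G}, Q:{G} ∩→ {G}; cost 0
[col 2] CHQZ: children CZ:{A,G}, HQ:{G} ∩→ {G}; cost 0
[col 2] CHNQZ: children CHQZ:{G}, N:{T} ∪→ {G,T}; cost 1
[col 2] CHNPQZ: children CHNQZ:{G,T}, P:{C} ∪→ {C,G,T}; cost 1
[col 2] CHJNPQZ: children CHNPQZ:{C,G,T}, J:{A} ∪→ {A,C,G,T}; cost 1
per-site changes: [4, 3, 4]; total = 11

4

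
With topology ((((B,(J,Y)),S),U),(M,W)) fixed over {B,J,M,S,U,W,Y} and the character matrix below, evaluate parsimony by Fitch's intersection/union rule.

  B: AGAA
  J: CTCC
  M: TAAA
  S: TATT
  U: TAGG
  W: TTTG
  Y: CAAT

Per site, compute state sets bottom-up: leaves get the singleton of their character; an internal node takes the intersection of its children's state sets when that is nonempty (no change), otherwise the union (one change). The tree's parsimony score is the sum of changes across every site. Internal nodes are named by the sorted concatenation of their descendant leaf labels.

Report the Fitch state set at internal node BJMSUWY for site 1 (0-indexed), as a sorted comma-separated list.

A

site 0, node JY: J={C} ∩ Y={C} → {C} (+0)
site 0, node BJY: B={A} ∪ JY={C} → {A,C} (+1)
site 0, node BJSY: BJY={A,C} ∪ S={T} → {A,C,T} (+1)
site 0, node BJSUY: BJSY={A,C,T} ∩ U={T} → {T} (+0)
site 0, node MW: M={T} ∩ W={T} → {T} (+0)
site 0, node BJMSUWY: BJSUY={T} ∩ MW={T} → {T} (+0)
site 1, node JY: J={T} ∪ Y={A} → {A,T} (+1)
site 1, node BJY: B={G} ∪ JY={A,T} → {A,G,T} (+1)
site 1, node BJSY: BJY={A,G,T} ∩ S={A} → {A} (+0)
site 1, node BJSUY: BJSY={A} ∩ U={A} → {A} (+0)
site 1, node MW: M={A} ∪ W={T} → {A,T} (+1)
site 1, node BJMSUWY: BJSUY={A} ∩ MW={A,T} → {A} (+0)
site 2, node JY: J={C} ∪ Y={A} → {A,C} (+1)
site 2, node BJY: B={A} ∩ JY={A,C} → {A} (+0)
site 2, node BJSY: BJY={A} ∪ S={T} → {A,T} (+1)
site 2, node BJSUY: BJSY={A,T} ∪ U={G} → {A,G,T} (+1)
site 2, node MW: M={A} ∪ W={T} → {A,T} (+1)
site 2, node BJMSUWY: BJSUY={A,G,T} ∩ MW={A,T} → {A,T} (+0)
site 3, node JY: J={C} ∪ Y={T} → {C,T} (+1)
site 3, node BJY: B={A} ∪ JY={C,T} → {A,C,T} (+1)
site 3, node BJSY: BJY={A,C,T} ∩ S={T} → {T} (+0)
site 3, node BJSUY: BJSY={T} ∪ U={G} → {G,T} (+1)
site 3, node MW: M={A} ∪ W={G} → {A,G} (+1)
site 3, node BJMSUWY: BJSUY={G,T} ∩ MW={A,G} → {G} (+0)
per-site changes: [2, 3, 4, 4]; total = 13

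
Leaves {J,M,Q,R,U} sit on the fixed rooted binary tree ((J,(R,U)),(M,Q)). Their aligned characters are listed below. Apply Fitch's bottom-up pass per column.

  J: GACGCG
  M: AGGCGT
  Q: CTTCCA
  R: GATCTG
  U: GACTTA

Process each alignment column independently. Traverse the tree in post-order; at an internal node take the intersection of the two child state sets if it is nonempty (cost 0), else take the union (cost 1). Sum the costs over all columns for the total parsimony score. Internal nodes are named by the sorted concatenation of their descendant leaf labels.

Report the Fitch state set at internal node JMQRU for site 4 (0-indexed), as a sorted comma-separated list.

C

site 0, node RU: R={G} ∩ U={G} → {G} (+0)
site 0, node JRU: J={G} ∩ RU={G} → {G} (+0)
site 0, node MQ: M={A} ∪ Q={C} → {A,C} (+1)
site 0, node JMQRU: JRU={G} ∪ MQ={A,C} → {A,C,G} (+1)
site 1, node RU: R={A} ∩ U={A} → {A} (+0)
site 1, node JRU: J={A} ∩ RU={A} → {A} (+0)
site 1, node MQ: M={G} ∪ Q={T} → {G,T} (+1)
site 1, node JMQRU: JRU={A} ∪ MQ={G,T} → {A,G,T} (+1)
site 2, node RU: R={T} ∪ U={C} → {C,T} (+1)
site 2, node JRU: J={C} ∩ RU={C,T} → {C} (+0)
site 2, node MQ: M={G} ∪ Q={T} → {G,T} (+1)
site 2, node JMQRU: JRU={C} ∪ MQ={G,T} → {C,G,T} (+1)
site 3, node RU: R={C} ∪ U={T} → {C,T} (+1)
site 3, node JRU: J={G} ∪ RU={C,T} → {C,G,T} (+1)
site 3, node MQ: M={C} ∩ Q={C} → {C} (+0)
site 3, node JMQRU: JRU={C,G,T} ∩ MQ={C} → {C} (+0)
site 4, node RU: R={T} ∩ U={T} → {T} (+0)
site 4, node JRU: J={C} ∪ RU={T} → {C,T} (+1)
site 4, node MQ: M={G} ∪ Q={C} → {C,G} (+1)
site 4, node JMQRU: JRU={C,T} ∩ MQ={C,G} → {C} (+0)
site 5, node RU: R={G} ∪ U={A} → {A,G} (+1)
site 5, node JRU: J={G} ∩ RU={A,G} → {G} (+0)
site 5, node MQ: M={T} ∪ Q={A} → {A,T} (+1)
site 5, node JMQRU: JRU={G} ∪ MQ={A,T} → {A,G,T} (+1)
per-site changes: [2, 2, 3, 2, 2, 3]; total = 14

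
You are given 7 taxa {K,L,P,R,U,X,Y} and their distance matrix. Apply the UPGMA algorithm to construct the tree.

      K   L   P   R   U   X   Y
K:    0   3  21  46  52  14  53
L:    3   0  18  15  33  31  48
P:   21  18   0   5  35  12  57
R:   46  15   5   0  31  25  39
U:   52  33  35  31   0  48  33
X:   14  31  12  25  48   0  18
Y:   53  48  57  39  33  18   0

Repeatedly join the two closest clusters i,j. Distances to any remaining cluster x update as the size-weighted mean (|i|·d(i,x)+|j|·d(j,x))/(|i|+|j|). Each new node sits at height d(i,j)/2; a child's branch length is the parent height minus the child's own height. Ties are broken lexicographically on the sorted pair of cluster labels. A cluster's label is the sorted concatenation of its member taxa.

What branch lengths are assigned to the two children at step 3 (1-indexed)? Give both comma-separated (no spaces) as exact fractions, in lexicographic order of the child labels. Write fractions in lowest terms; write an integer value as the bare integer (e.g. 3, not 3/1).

step 1: merge (K,L) at d=3; branch lengths K→3/2, L→3/2; new cluster KL
  updated: d(KL,P)=39/2, d(KL,R)=61/2, d(KL,U)=85/2, d(KL,X)=45/2, d(KL,Y)=101/2
step 2: merge (P,R) at d=5; branch lengths P→5/2, R→5/2; new cluster PR
  updated: d(KL,PR)=25, d(PR,U)=33, d(PR,X)=37/2, d(PR,Y)=48
step 3: merge (X,Y) at d=18; branch lengths X→9, Y→9; new cluster XY
  updated: d(KL,XY)=73/2, d(PR,XY)=133/4, d(U,XY)=81/2
step 4: merge (KL,PR) at d=25; branch lengths KL→11, PR→10; new cluster KLPR
  updated: d(KLPR,U)=151/4, d(KLPR,XY)=279/8
step 5: merge (KLPR,XY) at d=279/8; branch lengths KLPR→79/16, XY→135/16; new cluster KLPRXY
  updated: d(KLPRXY,U)=116/3
step 6: merge (KLPRXY,U) at d=116/3; branch lengths KLPRXY→91/48, U→58/3; new cluster KLPRUXY
final tree: ((((K:3/2,L:3/2):11,(P:5/2,R:5/2):10):79/16,(X:9,Y:9):135/16):91/48,U:58/3)
total length: 3917/48

9,9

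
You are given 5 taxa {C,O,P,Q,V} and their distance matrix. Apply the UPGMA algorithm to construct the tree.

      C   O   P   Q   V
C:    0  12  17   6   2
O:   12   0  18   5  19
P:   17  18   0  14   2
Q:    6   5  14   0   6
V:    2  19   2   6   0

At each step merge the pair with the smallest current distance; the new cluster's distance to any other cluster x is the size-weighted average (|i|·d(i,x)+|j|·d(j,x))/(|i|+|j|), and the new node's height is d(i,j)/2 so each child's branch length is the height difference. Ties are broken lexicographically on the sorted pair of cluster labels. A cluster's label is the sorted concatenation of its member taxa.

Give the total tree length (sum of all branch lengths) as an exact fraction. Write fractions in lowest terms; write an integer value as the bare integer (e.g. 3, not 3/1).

step 1: merge (C,V) at d=2; branch lengths C→1, V→1; new cluster CV
  updated: d(CV,O)=31/2, d(CV,P)=19/2, d(CV,Q)=6
step 2: merge (O,Q) at d=5; branch lengths O→5/2, Q→5/2; new cluster OQ
  updated: d(CV,OQ)=43/4, d(OQ,P)=16
step 3: merge (CV,P) at d=19/2; branch lengths CV→15/4, P→19/4; new cluster CPV
  updated: d(CPV,OQ)=25/2
step 4: merge (CPV,OQ) at d=25/2; branch lengths CPV→3/2, OQ→15/4; new cluster COPQV
final tree: (((C:1,V:1):15/4,P:19/4):3/2,(O:5/2,Q:5/2):15/4)
total length: 83/4

83/4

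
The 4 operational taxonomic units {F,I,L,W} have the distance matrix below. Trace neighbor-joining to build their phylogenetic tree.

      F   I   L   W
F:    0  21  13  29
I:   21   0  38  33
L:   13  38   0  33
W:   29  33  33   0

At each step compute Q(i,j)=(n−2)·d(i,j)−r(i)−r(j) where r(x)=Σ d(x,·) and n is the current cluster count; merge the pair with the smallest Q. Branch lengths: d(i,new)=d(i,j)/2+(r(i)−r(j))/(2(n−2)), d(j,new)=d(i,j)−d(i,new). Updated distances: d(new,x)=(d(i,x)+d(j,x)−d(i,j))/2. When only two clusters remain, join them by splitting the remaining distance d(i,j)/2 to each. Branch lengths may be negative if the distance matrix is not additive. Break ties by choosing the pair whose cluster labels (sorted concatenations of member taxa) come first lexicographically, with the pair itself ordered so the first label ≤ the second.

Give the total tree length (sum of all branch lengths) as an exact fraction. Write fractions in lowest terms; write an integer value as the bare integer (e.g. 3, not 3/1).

213/4

1. join F+L (d=13, Q=-121) ⇒ FL; edges |F|=5/4, |L|=47/4
  updated: d(FL,I)=23, d(FL,W)=49/2
2. join FL+I (d=23, Q=-161/2) ⇒ FIL; edges |FL|=29/4, |I|=63/4
  updated: d(FIL,W)=69/4
3. join FIL+W (d=69/4) ⇒ FILW; edges |FIL|=69/8, |W|=69/8
final tree: (((F:5/4,L:47/4):29/4,I:63/4):69/8,W:69/8)
total length: 213/4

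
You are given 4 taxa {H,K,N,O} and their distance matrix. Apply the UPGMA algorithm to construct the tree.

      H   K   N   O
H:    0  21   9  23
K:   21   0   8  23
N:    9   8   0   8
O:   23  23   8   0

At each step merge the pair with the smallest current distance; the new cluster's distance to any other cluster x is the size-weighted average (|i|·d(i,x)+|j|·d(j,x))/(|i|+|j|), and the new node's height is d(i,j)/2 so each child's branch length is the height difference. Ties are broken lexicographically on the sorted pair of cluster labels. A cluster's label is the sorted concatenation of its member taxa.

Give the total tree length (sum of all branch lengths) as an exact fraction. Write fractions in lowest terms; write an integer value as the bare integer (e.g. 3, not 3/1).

1. join K+N (d=8) ⇒ KN; edges |K|=4, |N|=4
  updated: d(H,KN)=15, d(KN,O)=31/2
2. join H+KN (d=15) ⇒ HKN; edges |H|=15/2, |KN|=7/2
  updated: d(HKN,O)=18
3. join HKN+O (d=18) ⇒ HKNO; edges |HKN|=3/2, |O|=9
final tree: ((H:15/2,(K:4,N:4):7/2):3/2,O:9)
total length: 59/2

59/2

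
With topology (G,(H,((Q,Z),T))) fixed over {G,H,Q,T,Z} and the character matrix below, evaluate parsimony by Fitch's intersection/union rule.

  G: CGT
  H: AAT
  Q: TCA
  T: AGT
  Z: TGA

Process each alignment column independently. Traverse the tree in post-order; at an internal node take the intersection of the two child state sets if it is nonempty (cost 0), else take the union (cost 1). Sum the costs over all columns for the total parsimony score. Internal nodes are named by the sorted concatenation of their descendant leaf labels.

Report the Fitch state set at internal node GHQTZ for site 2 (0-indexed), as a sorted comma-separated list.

T

QZ@0: {T} ∩ {T} = {T} (intersection, +0)
QTZ@0: {T} ∪ {A} = {A,T} (union, +1)
HQTZ@0: {A} ∩ {A,T} = {A} (intersection, +0)
GHQTZ@0: {C} ∪ {A} = {A,C} (union, +1)
QZ@1: {C} ∪ {G} = {C,G} (union, +1)
QTZ@1: {C,G} ∩ {G} = {G} (intersection, +0)
HQTZ@1: {A} ∪ {G} = {A,G} (union, +1)
GHQTZ@1: {G} ∩ {A,G} = {G} (intersection, +0)
QZ@2: {A} ∩ {A} = {A} (intersection, +0)
QTZ@2: {A} ∪ {T} = {A,T} (union, +1)
HQTZ@2: {T} ∩ {A,T} = {T} (intersection, +0)
GHQTZ@2: {T} ∩ {T} = {T} (intersection, +0)
per-site changes: [2, 2, 1]; total = 5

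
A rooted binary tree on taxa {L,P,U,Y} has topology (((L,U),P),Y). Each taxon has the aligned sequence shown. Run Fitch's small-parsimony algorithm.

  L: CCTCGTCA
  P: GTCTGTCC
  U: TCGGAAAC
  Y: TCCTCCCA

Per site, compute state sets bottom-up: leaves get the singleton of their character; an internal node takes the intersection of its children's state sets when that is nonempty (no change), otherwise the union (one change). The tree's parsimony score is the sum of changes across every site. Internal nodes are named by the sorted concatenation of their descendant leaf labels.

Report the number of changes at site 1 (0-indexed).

LU@0: {C} ∪ {T} = {C,T} (union, +1)
LPU@0: {C,T} ∪ {G} = {C,G,T} (union, +1)
LPUY@0: {C,G,T} ∩ {T} = {T} (intersection, +0)
LU@1: {C} ∩ {C} = {C} (intersection, +0)
LPU@1: {C} ∪ {T} = {C,T} (union, +1)
LPUY@1: {C,T} ∩ {C} = {C} (intersection, +0)
LU@2: {T} ∪ {G} = {G,T} (union, +1)
LPU@2: {G,T} ∪ {C} = {C,G,T} (union, +1)
LPUY@2: {C,G,T} ∩ {C} = {C} (intersection, +0)
LU@3: {C} ∪ {G} = {C,G} (union, +1)
LPU@3: {C,G} ∪ {T} = {C,G,T} (union, +1)
LPUY@3: {C,G,T} ∩ {T} = {T} (intersection, +0)
LU@4: {G} ∪ {A} = {A,G} (union, +1)
LPU@4: {A,G} ∩ {G} = {G} (intersection, +0)
LPUY@4: {G} ∪ {C} = {C,G} (union, +1)
LU@5: {T} ∪ {A} = {A,T} (union, +1)
LPU@5: {A,T} ∩ {T} = {T} (intersection, +0)
LPUY@5: {T} ∪ {C} = {C,T} (union, +1)
LU@6: {C} ∪ {A} = {A,C} (union, +1)
LPU@6: {A,C} ∩ {C} = {C} (intersection, +0)
LPUY@6: {C} ∩ {C} = {C} (intersection, +0)
LU@7: {A} ∪ {C} = {A,C} (union, +1)
LPU@7: {A,C} ∩ {C} = {C} (intersection, +0)
LPUY@7: {C} ∪ {A} = {A,C} (union, +1)
per-site changes: [2, 1, 2, 2, 2, 2, 1, 2]; total = 14

1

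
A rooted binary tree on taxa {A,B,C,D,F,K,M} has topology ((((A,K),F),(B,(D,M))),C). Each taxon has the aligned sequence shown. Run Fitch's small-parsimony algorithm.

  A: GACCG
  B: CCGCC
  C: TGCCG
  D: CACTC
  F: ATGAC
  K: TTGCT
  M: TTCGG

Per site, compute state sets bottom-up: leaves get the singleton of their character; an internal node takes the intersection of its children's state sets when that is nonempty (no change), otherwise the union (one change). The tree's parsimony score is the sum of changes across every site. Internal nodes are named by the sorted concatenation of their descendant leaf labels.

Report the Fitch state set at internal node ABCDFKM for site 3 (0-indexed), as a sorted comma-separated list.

C

site 0, node AK: A={G} ∪ K={T} → {G,T} (+1)
site 0, node AFK: AK={G,T} ∪ F={A} → {A,G,T} (+1)
site 0, node DM: D={C} ∪ M={T} → {C,T} (+1)
site 0, node BDM: B={C} ∩ DM={C,T} → {C} (+0)
site 0, node ABDFKM: AFK={A,G,T} ∪ BDM={C} → {A,C,G,T} (+1)
site 0, node ABCDFKM: ABDFKM={A,C,G,T} ∩ C={T} → {T} (+0)
site 1, node AK: A={A} ∪ K={T} → {A,T} (+1)
site 1, node AFK: AK={A,T} ∩ F={T} → {T} (+0)
site 1, node DM: D={A} ∪ M={T} → {A,T} (+1)
site 1, node BDM: B={C} ∪ DM={A,T} → {A,C,T} (+1)
site 1, node ABDFKM: AFK={T} ∩ BDM={A,C,T} → {T} (+0)
site 1, node ABCDFKM: ABDFKM={T} ∪ C={G} → {G,T} (+1)
site 2, node AK: A={C} ∪ K={G} → {C,G} (+1)
site 2, node AFK: AK={C,G} ∩ F={G} → {G} (+0)
site 2, node DM: D={C} ∩ M={C} → {C} (+0)
site 2, node BDM: B={G} ∪ DM={C} → {C,G} (+1)
site 2, node ABDFKM: AFK={G} ∩ BDM={C,G} → {G} (+0)
site 2, node ABCDFKM: ABDFKM={G} ∪ C={C} → {C,G} (+1)
site 3, node AK: A={C} ∩ K={C} → {C} (+0)
site 3, node AFK: AK={C} ∪ F={A} → {A,C} (+1)
site 3, node DM: D={T} ∪ M={G} → {G,T} (+1)
site 3, node BDM: B={C} ∪ DM={G,T} → {C,G,T} (+1)
site 3, node ABDFKM: AFK={A,C} ∩ BDM={C,G,T} → {C} (+0)
site 3, node ABCDFKM: ABDFKM={C} ∩ C={C} → {C} (+0)
site 4, node AK: A={G} ∪ K={T} → {G,T} (+1)
site 4, node AFK: AK={G,T} ∪ F={C} → {C,G,T} (+1)
site 4, node DM: D={C} ∪ M={G} → {C,G} (+1)
site 4, node BDM: B={C} ∩ DM={C,G} → {C} (+0)
site 4, node ABDFKM: AFK={C,G,T} ∩ BDM={C} → {C} (+0)
site 4, node ABCDFKM: ABDFKM={C} ∪ C={G} → {C,G} (+1)
per-site changes: [4, 4, 3, 3, 4]; total = 18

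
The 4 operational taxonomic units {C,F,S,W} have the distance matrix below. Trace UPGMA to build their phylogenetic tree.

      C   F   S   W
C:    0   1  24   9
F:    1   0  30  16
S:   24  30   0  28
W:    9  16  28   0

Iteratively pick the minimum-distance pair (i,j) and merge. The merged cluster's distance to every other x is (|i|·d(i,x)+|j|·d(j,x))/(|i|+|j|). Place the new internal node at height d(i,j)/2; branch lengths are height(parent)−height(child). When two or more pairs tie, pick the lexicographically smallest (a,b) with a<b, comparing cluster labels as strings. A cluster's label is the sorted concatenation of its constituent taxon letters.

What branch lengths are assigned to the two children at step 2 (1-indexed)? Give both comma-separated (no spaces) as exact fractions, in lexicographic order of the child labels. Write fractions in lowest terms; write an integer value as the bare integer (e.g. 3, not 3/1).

1. join C+F (d=1) ⇒ CF; edges |C|=1/2, |F|=1/2
  updated: d(CF,S)=27, d(CF,W)=25/2
2. join CF+W (d=25/2) ⇒ CFW; edges |CF|=23/4, |W|=25/4
  updated: d(CFW,S)=82/3
3. join CFW+S (d=82/3) ⇒ CFSW; edges |CFW|=89/12, |S|=41/3
final tree: (((C:1/2,F:1/2):23/4,W:25/4):89/12,S:41/3)
total length: 409/12

23/4,25/4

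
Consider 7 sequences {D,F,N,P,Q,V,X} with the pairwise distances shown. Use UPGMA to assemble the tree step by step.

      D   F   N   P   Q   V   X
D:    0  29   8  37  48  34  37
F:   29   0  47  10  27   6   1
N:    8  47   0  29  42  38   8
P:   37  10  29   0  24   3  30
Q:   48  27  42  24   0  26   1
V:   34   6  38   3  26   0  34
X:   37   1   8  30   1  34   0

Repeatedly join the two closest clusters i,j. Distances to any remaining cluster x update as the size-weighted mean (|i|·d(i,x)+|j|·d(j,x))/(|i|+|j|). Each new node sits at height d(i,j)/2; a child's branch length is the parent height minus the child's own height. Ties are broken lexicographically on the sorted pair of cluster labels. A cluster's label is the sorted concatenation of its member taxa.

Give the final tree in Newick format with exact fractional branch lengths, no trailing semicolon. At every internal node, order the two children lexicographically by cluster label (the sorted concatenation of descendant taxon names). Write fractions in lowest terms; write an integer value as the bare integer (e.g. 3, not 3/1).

((D:4,N:4):269/20,(((F:1/2,X:1/2):13/2,Q:7):23/6,(P:3/2,V:3/2):28/3):397/60)

1. join F+X (d=1) ⇒ FX; edges |F|=1/2, |X|=1/2
  updated: d(D,FX)=33, d(FX,N)=55/2, d(FX,P)=20, d(FX,Q)=14, d(FX,V)=20
2. join P+V (d=3) ⇒ PV; edges |P|=3/2, |V|=3/2
  updated: d(D,PV)=71/2, d(FX,PV)=20, d(N,PV)=67/2, d(PV,Q)=25
3. join D+N (d=8) ⇒ DN; edges |D|=4, |N|=4
  updated: d(DN,FX)=121/4, d(DN,PV)=69/2, d(DN,Q)=45
4. join FX+Q (d=14) ⇒ FQX; edges |FX|=13/2, |Q|=7
  updated: d(DN,FQX)=211/6, d(FQX,PV)=65/3
5. join FQX+PV (d=65/3) ⇒ FPQVX; edges |FQX|=23/6, |PV|=28/3
  updated: d(DN,FPQVX)=349/10
6. join DN+FPQVX (d=349/10) ⇒ DFNPQVX; edges |DN|=269/20, |FPQVX|=397/60
final tree: ((D:4,N:4):269/20,(((F:1/2,X:1/2):13/2,Q:7):23/6,(P:3/2,V:3/2):28/3):397/60)
total length: 881/15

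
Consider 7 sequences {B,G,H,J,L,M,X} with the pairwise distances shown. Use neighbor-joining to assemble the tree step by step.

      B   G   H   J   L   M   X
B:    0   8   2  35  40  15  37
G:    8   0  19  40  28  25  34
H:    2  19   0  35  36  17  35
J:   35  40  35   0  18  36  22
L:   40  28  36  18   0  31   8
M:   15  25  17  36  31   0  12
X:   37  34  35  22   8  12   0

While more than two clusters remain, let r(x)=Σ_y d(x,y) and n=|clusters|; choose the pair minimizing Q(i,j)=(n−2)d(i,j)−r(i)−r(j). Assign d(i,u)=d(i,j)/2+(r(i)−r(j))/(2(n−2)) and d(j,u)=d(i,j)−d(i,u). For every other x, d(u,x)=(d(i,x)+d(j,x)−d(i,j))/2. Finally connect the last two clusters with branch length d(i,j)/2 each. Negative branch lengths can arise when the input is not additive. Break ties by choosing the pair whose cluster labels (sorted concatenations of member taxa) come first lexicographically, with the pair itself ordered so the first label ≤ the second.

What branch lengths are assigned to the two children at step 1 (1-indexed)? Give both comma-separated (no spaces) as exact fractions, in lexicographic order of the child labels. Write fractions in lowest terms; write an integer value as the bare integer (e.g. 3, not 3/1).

3/10,17/10

1. join B+H (d=2, Q=-271) ⇒ BH; edges |B|=3/10, |H|=17/10
  updated: d(BH,G)=25/2, d(BH,J)=34, d(BH,L)=37, d(BH,M)=15, d(BH,X)=35
2. join BH+G (d=25/2, Q=-223) ⇒ BGH; edges |BH|=11/2, |G|=7
  updated: d(BGH,J)=123/4, d(BGH,L)=105/4, d(BGH,M)=55/4, d(BGH,X)=113/4
3. join BGH+M (d=55/4, Q=-301/2) ⇒ BGHM; edges |BGH|=95/12, |M|=35/6
  updated: d(BGHM,J)=53/2, d(BGHM,L)=87/4, d(BGHM,X)=53/4
4. join BGHM+X (d=53/4, Q=-313/4) ⇒ BGHMX; edges |BGHM|=179/16, |X|=33/16
  updated: d(BGHMX,J)=141/8, d(BGHMX,L)=33/4
5. join BGHMX+J (d=141/8, Q=-351/8) ⇒ BGHJMX; edges |BGHMX|=63/16, |J|=219/16
  updated: d(BGHJMX,L)=69/16
6. join BGHJMX+L (d=69/16) ⇒ BGHJLMX; edges |BGHJMX|=69/32, |L|=69/32
final tree: ((((((B:3/10,H:17/10):11/2,G:7):95/12,M:35/6):179/16,X:33/16):63/16,J:219/16):69/32,L:69/32)
total length: 1015/16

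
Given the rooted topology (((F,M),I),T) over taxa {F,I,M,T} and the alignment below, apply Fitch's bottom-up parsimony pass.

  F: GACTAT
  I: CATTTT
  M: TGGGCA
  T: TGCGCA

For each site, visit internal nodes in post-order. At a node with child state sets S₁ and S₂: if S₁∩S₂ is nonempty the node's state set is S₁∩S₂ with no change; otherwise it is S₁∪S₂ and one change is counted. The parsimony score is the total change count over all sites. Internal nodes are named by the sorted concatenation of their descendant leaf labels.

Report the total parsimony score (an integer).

12

[col 0] FM: children F:{G}, M:{T} ∪→ {G,T}; cost 1
[col 0] FIM: children FM:{G,T}, I:{C} ∪→ {C,G,T}; cost 1
[col 0] FIMT: children FIM:{C,G,T}, T:{T} ∩→ {T}; cost 0
[col 1] FM: children F:{A}, M:{G} ∪→ {A,G}; cost 1
[col 1] FIM: children FM:{A,G}, I:{A} ∩→ {A}; cost 0
[col 1] FIMT: children FIM:{A}, T:{G} ∪→ {A,G}; cost 1
[col 2] FM: children F:{C}, M:{G} ∪→ {C,G}; cost 1
[col 2] FIM: children FM:{C,G}, I:{T} ∪→ {C,G,T}; cost 1
[col 2] FIMT: children FIM:{C,G,T}, T:{C} ∩→ {C}; cost 0
[col 3] FM: children F:{T}, M:{G} ∪→ {G,T}; cost 1
[col 3] FIM: children FM:{G,T}, I:{T} ∩→ {T}; cost 0
[col 3] FIMT: children FIM:{T}, T:{G} ∪→ {G,T}; cost 1
[col 4] FM: children F:{A}, M:{C} ∪→ {A,C}; cost 1
[col 4] FIM: children FM:{A,C}, I:{T} ∪→ {A,C,T}; cost 1
[col 4] FIMT: children FIM:{A,C,T}, T:{C} ∩→ {C}; cost 0
[col 5] FM: children F:{T}, M:{A} ∪→ {A,T}; cost 1
[col 5] FIM: children FM:{A,T}, I:{T} ∩→ {T}; cost 0
[col 5] FIMT: children FIM:{T}, T:{A} ∪→ {A,T}; cost 1
per-site changes: [2, 2, 2, 2, 2, 2]; total = 12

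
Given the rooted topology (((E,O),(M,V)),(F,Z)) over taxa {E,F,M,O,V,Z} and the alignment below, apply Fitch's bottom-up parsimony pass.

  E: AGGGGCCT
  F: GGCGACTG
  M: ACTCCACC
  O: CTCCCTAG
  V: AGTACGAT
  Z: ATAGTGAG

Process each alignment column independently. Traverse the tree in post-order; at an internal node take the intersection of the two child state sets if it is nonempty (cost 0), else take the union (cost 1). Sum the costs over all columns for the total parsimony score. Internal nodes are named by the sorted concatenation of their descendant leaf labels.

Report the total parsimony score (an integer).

24

site 0, node EO: E={A} ∪ O={C} → {A,C} (+1)
site 0, node MV: M={A} ∩ V={A} → {A} (+0)
site 0, node EMOV: EO={A,C} ∩ MV={A} → {A} (+0)
site 0, node FZ: F={G} ∪ Z={A} → {A,G} (+1)
site 0, node EFMOVZ: EMOV={A} ∩ FZ={A,G} → {A} (+0)
site 1, node EO: E={G} ∪ O={T} → {G,T} (+1)
site 1, node MV: M={C} ∪ V={G} → {C,G} (+1)
site 1, node EMOV: EO={G,T} ∩ MV={C,G} → {G} (+0)
site 1, node FZ: F={G} ∪ Z={T} → {G,T} (+1)
site 1, node EFMOVZ: EMOV={G} ∩ FZ={G,T} → {G} (+0)
site 2, node EO: E={G} ∪ O={C} → {C,G} (+1)
site 2, node MV: M={T} ∩ V={T} → {T} (+0)
site 2, node EMOV: EO={C,G} ∪ MV={T} → {C,G,T} (+1)
site 2, node FZ: F={C} ∪ Z={A} → {A,C} (+1)
site 2, node EFMOVZ: EMOV={C,G,T} ∩ FZ={A,C} → {C} (+0)
site 3, node EO: E={G} ∪ O={C} → {C,G} (+1)
site 3, node MV: M={C} ∪ V={A} → {A,C} (+1)
site 3, node EMOV: EO={C,G} ∩ MV={A,C} → {C} (+0)
site 3, node FZ: F={G} ∩ Z={G} → {G} (+0)
site 3, node EFMOVZ: EMOV={C} ∪ FZ={G} → {C,G} (+1)
site 4, node EO: E={G} ∪ O={C} → {C,G} (+1)
site 4, node MV: M={C} ∩ V={C} → {C} (+0)
site 4, node EMOV: EO={C,G} ∩ MV={C} → {C} (+0)
site 4, node FZ: F={A} ∪ Z={T} → {A,T} (+1)
site 4, node EFMOVZ: EMOV={C} ∪ FZ={A,T} → {A,C,T} (+1)
site 5, node EO: E={C} ∪ O={T} → {C,T} (+1)
site 5, node MV: M={A} ∪ V={G} → {A,G} (+1)
site 5, node EMOV: EO={C,T} ∪ MV={A,G} → {A,C,G,T} (+1)
site 5, node FZ: F={C} ∪ Z={G} → {C,G} (+1)
site 5, node EFMOVZ: EMOV={A,C,G,T} ∩ FZ={C,G} → {C,G} (+0)
site 6, node EO: E={C} ∪ O={A} → {A,C} (+1)
site 6, node MV: M={C} ∪ V={A} → {A,C} (+1)
site 6, node EMOV: EO={A,C} ∩ MV={A,C} → {A,C} (+0)
site 6, node FZ: F={T} ∪ Z={A} → {A,T} (+1)
site 6, node EFMOVZ: EMOV={A,C} ∩ FZ={A,T} → {A} (+0)
site 7, node EO: E={T} ∪ O={G} → {G,T} (+1)
site 7, node MV: M={C} ∪ V={T} → {C,T} (+1)
site 7, node EMOV: EO={G,T} ∩ MV={C,T} → {T} (+0)
site 7, node FZ: F={G} ∩ Z={G} → {G} (+0)
site 7, node EFMOVZ: EMOV={T} ∪ FZ={G} → {G,T} (+1)
per-site changes: [2, 3, 3, 3, 3, 4, 3, 3]; total = 24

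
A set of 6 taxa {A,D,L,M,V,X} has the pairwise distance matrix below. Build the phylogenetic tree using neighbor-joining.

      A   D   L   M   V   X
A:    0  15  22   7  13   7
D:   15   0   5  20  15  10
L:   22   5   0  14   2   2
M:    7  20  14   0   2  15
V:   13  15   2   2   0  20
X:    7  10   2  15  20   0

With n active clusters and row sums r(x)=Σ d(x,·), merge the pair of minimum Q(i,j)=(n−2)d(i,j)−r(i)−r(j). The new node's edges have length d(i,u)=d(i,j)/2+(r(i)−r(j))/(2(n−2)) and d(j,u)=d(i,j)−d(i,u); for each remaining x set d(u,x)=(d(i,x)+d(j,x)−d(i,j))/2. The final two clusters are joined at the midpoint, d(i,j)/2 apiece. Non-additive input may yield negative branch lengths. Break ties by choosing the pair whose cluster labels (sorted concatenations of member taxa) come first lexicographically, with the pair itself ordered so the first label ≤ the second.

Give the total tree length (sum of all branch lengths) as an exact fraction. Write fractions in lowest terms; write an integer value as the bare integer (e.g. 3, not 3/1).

407/16

step 1: merge (M,V) at d=2, Q=-102; branch lengths M→7/4, V→1/4; new cluster MV
  updated: d(A,MV)=9, d(D,MV)=33/2, d(L,MV)=7, d(MV,X)=33/2
step 2: merge (A,MV) at d=9, Q=-75; branch lengths A→31/6, MV→23/6; new cluster AMV
  updated: d(AMV,D)=45/4, d(AMV,L)=10, d(AMV,X)=29/4
step 3: merge (AMV,X) at d=29/4, Q=-133/4; branch lengths AMV→95/16, X→21/16; new cluster AMVX
  updated: d(AMVX,D)=7, d(AMVX,L)=19/8
step 4: merge (AMVX,D) at d=7, Q=-115/8; branch lengths AMVX→35/16, D→77/16; new cluster ADMVX
  updated: d(ADMVX,L)=3/16
step 5: merge (ADMVX,L) at d=3/16; branch lengths ADMVX→3/32, L→3/32; new cluster ADLMVX
final tree: ((((A:31/6,(M:7/4,V:1/4):23/6):95/16,X:21/16):35/16,D:77/16):3/32,L:3/32)
total length: 407/16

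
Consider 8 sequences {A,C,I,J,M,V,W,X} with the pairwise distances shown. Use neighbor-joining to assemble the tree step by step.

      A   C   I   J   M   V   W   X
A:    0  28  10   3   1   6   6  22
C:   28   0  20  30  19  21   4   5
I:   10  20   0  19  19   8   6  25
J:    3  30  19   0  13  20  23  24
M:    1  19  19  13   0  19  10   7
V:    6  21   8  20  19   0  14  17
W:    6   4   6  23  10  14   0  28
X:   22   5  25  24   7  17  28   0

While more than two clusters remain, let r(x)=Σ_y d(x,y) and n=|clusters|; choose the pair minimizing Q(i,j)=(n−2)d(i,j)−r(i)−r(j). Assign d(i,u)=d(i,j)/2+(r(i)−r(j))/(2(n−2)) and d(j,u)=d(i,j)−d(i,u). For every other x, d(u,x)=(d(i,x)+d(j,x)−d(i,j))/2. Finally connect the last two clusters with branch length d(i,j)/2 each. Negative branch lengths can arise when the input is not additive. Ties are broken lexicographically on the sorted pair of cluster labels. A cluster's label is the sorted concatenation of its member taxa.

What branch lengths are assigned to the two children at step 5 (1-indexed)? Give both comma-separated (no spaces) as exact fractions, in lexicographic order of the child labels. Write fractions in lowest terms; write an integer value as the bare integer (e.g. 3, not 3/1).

1. join C+X (d=5, Q=-225) ⇒ CX; edges |C|=29/12, |X|=31/12
  updated: d(A,CX)=45/2, d(CX,I)=20, d(CX,J)=49/2, d(CX,M)=21/2, d(CX,V)=33/2, d(CX,W)=27/2
2. join A+J (d=3, Q=-136) ⇒ AJ; edges |A|=-39/10, |J|=69/10
  updated: d(AJ,CX)=22, d(AJ,I)=13, d(AJ,M)=11/2, d(AJ,V)=23/2, d(AJ,W)=13
3. join AJ+M (d=11/2, Q=-107) ⇒ AJM; edges |AJ|=23/8, |M|=21/8
  updated: d(AJM,CX)=27/2, d(AJM,I)=53/4, d(AJM,V)=25/2, d(AJM,W)=35/4
4. join I+V (d=8, Q=-297/4) ⇒ IV; edges |I|=27/8, |V|=37/8
  updated: d(AJM,IV)=71/8, d(CX,IV)=57/4, d(IV,W)=6
5. join AJM+CX (d=27/2, Q=-363/8) ⇒ ACJMX; edges |AJM|=135/32, |CX|=297/32
  updated: d(ACJMX,IV)=77/16, d(ACJMX,W)=35/8
6. join ACJMX+IV (d=77/16, Q=-243/16) ⇒ ACIJMVX; edges |ACJMX|=51/32, |IV|=103/32
  updated: d(ACIJMVX,W)=89/32
7. join ACIJMVX+W (d=89/32) ⇒ ACIJMVWX; edges |ACIJMVX|=89/64, |W|=89/64
final tree: (((((A:-39/10,J:69/10):23/8,M:21/8):135/32,(C:29/12,X:31/12):297/32):51/32,(I:27/8,V:37/8):103/32):89/64,W:89/64)
total length: 1363/32

135/32,297/32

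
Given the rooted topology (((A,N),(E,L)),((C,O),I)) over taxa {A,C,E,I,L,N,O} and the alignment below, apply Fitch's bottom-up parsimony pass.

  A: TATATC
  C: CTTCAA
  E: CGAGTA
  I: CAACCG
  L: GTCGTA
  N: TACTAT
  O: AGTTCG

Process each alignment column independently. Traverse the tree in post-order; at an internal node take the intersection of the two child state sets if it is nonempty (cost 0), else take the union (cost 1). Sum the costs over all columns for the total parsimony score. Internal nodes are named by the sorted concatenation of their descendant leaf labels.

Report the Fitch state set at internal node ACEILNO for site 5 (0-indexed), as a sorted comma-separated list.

A,C,G,T

site 0, node AN: A={T} ∩ N={T} → {T} (+0)
site 0, node EL: E={C} ∪ L={G} → {C,G} (+1)
site 0, node AELN: AN={T} ∪ EL={C,G} → {C,G,T} (+1)
site 0, node CO: C={C} ∪ O={A} → {A,C} (+1)
site 0, node CIO: CO={A,C} ∩ I={C} → {C} (+0)
site 0, node ACEILNO: AELN={C,G,T} ∩ CIO={C} → {C} (+0)
site 1, node AN: A={A} ∩ N={A} → {A} (+0)
site 1, node EL: E={G} ∪ L={T} → {G,T} (+1)
site 1, node AELN: AN={A} ∪ EL={G,T} → {A,G,T} (+1)
site 1, node CO: C={T} ∪ O={G} → {G,T} (+1)
site 1, node CIO: CO={G,T} ∪ I={A} → {A,G,T} (+1)
site 1, node ACEILNO: AELN={A,G,T} ∩ CIO={A,G,T} → {A,G,T} (+0)
site 2, node AN: A={T} ∪ N={C} → {C,T} (+1)
site 2, node EL: E={A} ∪ L={C} → {A,C} (+1)
site 2, node AELN: AN={C,T} ∩ EL={A,C} → {C} (+0)
site 2, node CO: C={T} ∩ O={T} → {T} (+0)
site 2, node CIO: CO={T} ∪ I={A} → {A,T} (+1)
site 2, node ACEILNO: AELN={C} ∪ CIO={A,T} → {A,C,T} (+1)
site 3, node AN: A={A} ∪ N={T} → {A,T} (+1)
site 3, node EL: E={G} ∩ L={G} → {G} (+0)
site 3, node AELN: AN={A,T} ∪ EL={G} → {A,G,T} (+1)
site 3, node CO: C={C} ∪ O={T} → {C,T} (+1)
site 3, node CIO: CO={C,T} ∩ I={C} → {C} (+0)
site 3, node ACEILNO: AELN={A,G,T} ∪ CIO={C} → {A,C,G,T} (+1)
site 4, node AN: A={T} ∪ N={A} → {A,T} (+1)
site 4, node EL: E={T} ∩ L={T} → {T} (+0)
site 4, node AELN: AN={A,T} ∩ EL={T} → {T} (+0)
site 4, node CO: C={A} ∪ O={C} → {A,C} (+1)
site 4, node CIO: CO={A,C} ∩ I={C} → {C} (+0)
site 4, node ACEILNO: AELN={T} ∪ CIO={C} → {C,T} (+1)
site 5, node AN: A={C} ∪ N={T} → {C,T} (+1)
site 5, node EL: E={A} ∩ L={A} → {A} (+0)
site 5, node AELN: AN={C,T} ∪ EL={A} → {A,C,T} (+1)
site 5, node CO: C={A} ∪ O={G} → {A,G} (+1)
site 5, node CIO: CO={A,G} ∩ I={G} → {G} (+0)
site 5, node ACEILNO: AELN={A,C,T} ∪ CIO={G} → {A,C,G,T} (+1)
per-site changes: [3, 4, 4, 4, 3, 4]; total = 22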